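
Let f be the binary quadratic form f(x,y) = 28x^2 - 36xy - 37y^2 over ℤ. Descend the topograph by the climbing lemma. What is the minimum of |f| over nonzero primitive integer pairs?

descent: ρ → (-37,36,28)  [lands on river]
river: ρ → (28,20,-45)
river: ρ → (-45,70,3)
river: ρ → (3,68,-68)
river: ρ → (-68,68,3)
river: ρ → (3,70,-45)
river: ρ → (-45,20,28)
river: ρ → (28,36,-37)
river: ρ → (-37,38,27)
river: ρ → (27,70,-5)
river: ρ → (-5,70,27)
river: ρ → (27,38,-37)
closes: descent 1, river 12
min |a| on river = 3

3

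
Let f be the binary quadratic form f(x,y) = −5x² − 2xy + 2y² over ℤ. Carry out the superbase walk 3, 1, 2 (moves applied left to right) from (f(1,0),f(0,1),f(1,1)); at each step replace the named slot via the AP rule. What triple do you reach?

start (-5,2,-5) = (f(1,0),f(0,1),f(1,1))
replace slot 3: 2·((-5)+2) − (-5) = -1 → (-5,2,-1)
replace slot 1: 2·(2+(-1)) − (-5) = 7 → (7,2,-1)
replace slot 2: 2·(7+(-1)) − 2 = 10 → (7,10,-1)

7,10,-1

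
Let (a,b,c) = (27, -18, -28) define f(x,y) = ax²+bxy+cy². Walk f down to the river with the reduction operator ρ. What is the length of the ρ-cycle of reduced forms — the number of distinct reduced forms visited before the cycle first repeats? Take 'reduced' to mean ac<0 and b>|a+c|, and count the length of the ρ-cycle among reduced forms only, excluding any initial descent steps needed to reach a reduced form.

D = 3348, ⌊√D⌋ = 57
descent: ρ → (-28,18,27)  [lands on river]
river: ρ → (27,36,-19)
river: ρ → (-19,40,23)
river: ρ → (23,52,-7)
river: ρ → (-7,46,44)
river: ρ → (44,42,-9)
river: ρ → (-9,48,29)
river: ρ → (29,10,-28)
river: ρ → (-28,46,11)
river: ρ → (11,42,-36)
river: ρ → (-36,30,17)
river: ρ → (17,38,-28)
ρ-cycle length = 12 (tail of 1 descent step not counted)

12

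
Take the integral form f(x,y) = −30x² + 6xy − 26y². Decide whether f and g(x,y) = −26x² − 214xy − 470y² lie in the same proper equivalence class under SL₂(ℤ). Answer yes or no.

D₁ = -3084, D₂ = -3084
f is negative-definite; reduce −f:
−f: flip: (30,-6,26)→(26,6,30)
−f: reduced (well bottom): (26,6,30) with a≤c, −a<b≤a
flip sign back: reduced form of f is (-26,-6,-30)
g is negative-definite; reduce −g:
−g: translate: b→6 (≡214 mod 52), so (26,214,470)→(26,6,30)
−g: reduced (well bottom): (26,6,30) with a≤c, −a<b≤a
flip sign back: reduced form of g is (-26,-6,-30)
reduced forms (-26, -6, -30) vs (-26, -6, -30) ⇒ equivalent

yes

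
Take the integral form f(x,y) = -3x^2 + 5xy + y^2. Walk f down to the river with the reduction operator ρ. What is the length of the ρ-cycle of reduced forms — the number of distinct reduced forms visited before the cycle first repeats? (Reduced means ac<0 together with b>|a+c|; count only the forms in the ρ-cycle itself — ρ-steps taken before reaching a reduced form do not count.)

D = 37, ⌊√D⌋ = 6
river: ρ → (1,5,-3)
river: ρ → (-3,1,3)
river: ρ → (3,5,-1)
river: ρ → (-1,5,3)
river: ρ → (3,1,-3)
river: ρ → (-3,5,1)
ρ-cycle length = 6 (tail of 0 descent steps not counted)

6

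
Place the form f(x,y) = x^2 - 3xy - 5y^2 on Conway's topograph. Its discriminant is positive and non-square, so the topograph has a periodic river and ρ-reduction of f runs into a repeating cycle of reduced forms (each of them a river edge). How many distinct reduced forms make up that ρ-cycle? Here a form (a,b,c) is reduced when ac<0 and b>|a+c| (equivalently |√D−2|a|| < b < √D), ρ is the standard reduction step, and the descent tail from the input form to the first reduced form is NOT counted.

D = 29, ⌊√D⌋ = 5
descent: ρ → (-5,3,1)
descent: ρ → (1,5,-1)  [lands on river]
river: ρ → (-1,5,1)
ρ-cycle length = 2 (tail of 2 descent steps not counted)

2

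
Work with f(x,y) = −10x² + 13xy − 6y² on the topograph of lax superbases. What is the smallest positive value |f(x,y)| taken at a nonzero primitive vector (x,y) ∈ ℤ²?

translate: b→7 (≡-13 mod 20), so (10,-13,6)→(10,7,3)
flip: (10,7,3)→(3,-7,10)
translate: b→-1 (≡-7 mod 6), so (3,-7,10)→(3,-1,6)
reduced (well bottom): (3,-1,6) with a≤c, −a<b≤a
well minimum |f| = |-3| = 3 (negative-definite)

3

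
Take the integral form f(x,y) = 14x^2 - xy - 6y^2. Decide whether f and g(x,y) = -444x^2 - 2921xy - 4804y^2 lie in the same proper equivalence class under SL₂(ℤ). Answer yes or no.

D₁ = 337, D₂ = 337
river cycle of f (length 42): (-6, 13, 7), (7, 15, -4), (-4, 17, 3), (3, 13, -14), (-14, 15, 2), (2, 17, -6), (-6, 7, 12), (12, 17, -1), (-1, 17, 12), (12, 7, -6), … (32 more)
river cycle of g (length 42): (-6, 13, 7), (7, 15, -4), (-4, 17, 3), (3, 13, -14), (-14, 15, 2), (2, 17, -6), (-6, 7, 12), (12, 17, -1), (-1, 17, 12), (12, 7, -6), … (32 more)
cycles coincide ⇒ equivalent

yes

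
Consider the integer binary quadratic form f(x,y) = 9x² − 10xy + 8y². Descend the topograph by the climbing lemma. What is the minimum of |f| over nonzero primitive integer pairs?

translate: b→8 (≡-10 mod 18), so (9,-10,8)→(9,8,7)
flip: (9,8,7)→(7,-8,9)
translate: b→6 (≡-8 mod 14), so (7,-8,9)→(7,6,8)
reduced (well bottom): (7,6,8) with a≤c, −a<b≤a
well minimum = a = 7

7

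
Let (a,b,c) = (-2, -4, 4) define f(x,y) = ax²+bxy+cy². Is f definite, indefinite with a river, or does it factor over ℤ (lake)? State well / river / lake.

D = b²−4ac = (-4)² − 4·(-2)·4 = 48
D > 0 non-square ⇒ indefinite ⇒ periodic river

river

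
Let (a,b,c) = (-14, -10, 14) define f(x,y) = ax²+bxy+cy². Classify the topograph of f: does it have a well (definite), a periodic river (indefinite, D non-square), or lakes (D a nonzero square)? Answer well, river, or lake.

D = b²−4ac = (-10)² − 4·(-14)·14 = 884
D > 0 non-square ⇒ indefinite ⇒ periodic river

river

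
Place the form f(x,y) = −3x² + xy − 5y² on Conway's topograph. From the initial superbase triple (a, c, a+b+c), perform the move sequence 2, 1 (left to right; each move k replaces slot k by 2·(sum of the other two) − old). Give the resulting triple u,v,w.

start (-3,-5,-7) = (f(1,0),f(0,1),f(1,1))
replace slot 2: 2·((-3)+(-7)) − (-5) = -15 → (-3,-15,-7)
replace slot 1: 2·((-15)+(-7)) − (-3) = -41 → (-41,-15,-7)

-41,-15,-7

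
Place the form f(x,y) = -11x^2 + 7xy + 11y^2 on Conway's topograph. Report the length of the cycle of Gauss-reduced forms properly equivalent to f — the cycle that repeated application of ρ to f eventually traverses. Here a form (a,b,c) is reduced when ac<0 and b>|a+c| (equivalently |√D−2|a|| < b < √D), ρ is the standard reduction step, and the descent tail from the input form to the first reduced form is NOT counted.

D = 533, ⌊√D⌋ = 23
river: ρ → (11,15,-7)
river: ρ → (-7,13,13)
river: ρ → (13,13,-7)
river: ρ → (-7,15,11)
river: ρ → (11,7,-11)
river: ρ → (-11,15,7)
river: ρ → (7,13,-13)
river: ρ → (-13,13,7)
river: ρ → (7,15,-11)
river: ρ → (-11,7,11)
ρ-cycle length = 10 (tail of 0 descent steps not counted)

10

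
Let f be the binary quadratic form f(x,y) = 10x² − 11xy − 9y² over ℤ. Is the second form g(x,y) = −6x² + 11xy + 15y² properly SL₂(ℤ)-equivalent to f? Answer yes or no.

D₁ = 481, D₂ = 481
river cycle of f (length 30): (-9, 11, 10), (10, 9, -10), (-10, 11, 9), (9, 7, -12), (-12, 17, 4), (4, 15, -16), (-16, 17, 3), (3, 19, -10), (-10, 21, 1), (1, 21, -10), … (20 more)
river cycle of g (length 26): (15, 19, -2), (-2, 21, 5), (5, 19, -6), (-6, 17, 8), (8, 15, -8), (-8, 17, 6), (6, 19, -5), (-5, 21, 2), (2, 19, -15), (-15, 11, 6), … (16 more)
cycles differ ⇒ inequivalent

no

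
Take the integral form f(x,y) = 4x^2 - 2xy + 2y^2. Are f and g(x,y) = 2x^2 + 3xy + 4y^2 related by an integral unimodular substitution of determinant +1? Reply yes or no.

D₁ = -28, D₂ = -23
discriminants differ ⇒ not SL₂(ℤ)-equivalent

no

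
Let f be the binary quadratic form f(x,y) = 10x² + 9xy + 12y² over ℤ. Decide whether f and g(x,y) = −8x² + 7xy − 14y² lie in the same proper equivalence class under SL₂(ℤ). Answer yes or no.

D₁ = -399, D₂ = -399
f: reduced (well bottom): (10,9,12) with a≤c, −a<b≤a
g is negative-definite; reduce −g:
−g: reduced (well bottom): (8,-7,14) with a≤c, −a<b≤a
flip sign back: reduced form of g is (-8,7,-14)
reduced forms (10, 9, 12) vs (-8, 7, -14) ⇒ inequivalent

no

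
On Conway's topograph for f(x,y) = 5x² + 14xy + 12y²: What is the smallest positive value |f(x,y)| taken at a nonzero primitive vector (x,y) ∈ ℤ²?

translate: b→4 (≡14 mod 10), so (5,14,12)→(5,4,3)
flip: (5,4,3)→(3,-4,5)
translate: b→2 (≡-4 mod 6), so (3,-4,5)→(3,2,4)
reduced (well bottom): (3,2,4) with a≤c, −a<b≤a
well minimum = a = 3

3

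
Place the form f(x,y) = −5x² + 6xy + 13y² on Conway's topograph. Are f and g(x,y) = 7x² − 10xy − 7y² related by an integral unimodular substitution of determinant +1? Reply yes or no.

D₁ = 296, D₂ = 296
river cycle of f (length 6): (-5, 16, 2), (2, 16, -5), (-5, 14, 5), (5, 16, -2), (-2, 16, 5), (5, 14, -5)
river cycle of g (length 10): (-7, 10, 7), (7, 4, -10), (-10, 16, 1), (1, 16, -10), (-10, 4, 7), (7, 10, -7), (-7, 4, 10), (10, 16, -1), (-1, 16, 10), (10, 4, -7)
cycles differ ⇒ inequivalent

no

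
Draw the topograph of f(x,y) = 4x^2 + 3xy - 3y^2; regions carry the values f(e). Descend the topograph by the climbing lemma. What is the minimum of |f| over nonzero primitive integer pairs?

river: ρ → (-3,3,4)
river: ρ → (4,5,-2)
river: ρ → (-2,7,1)
river: ρ → (1,7,-2)
river: ρ → (-2,5,4)
river: ρ → (4,3,-3)
closes: descent 0, river 6
min |a| on river = 1

1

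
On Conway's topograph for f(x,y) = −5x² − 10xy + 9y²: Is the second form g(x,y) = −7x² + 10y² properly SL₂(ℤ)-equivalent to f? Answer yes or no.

D₁ = 280, D₂ = 280
river cycle of f (length 6): (9, 10, -5), (-5, 10, 9), (9, 8, -6), (-6, 16, 1), (1, 16, -6), (-6, 8, 9)
river cycle of g (length 4): (-7, 14, 3), (3, 16, -2), (-2, 16, 3), (3, 14, -7)
cycles differ ⇒ inequivalent

no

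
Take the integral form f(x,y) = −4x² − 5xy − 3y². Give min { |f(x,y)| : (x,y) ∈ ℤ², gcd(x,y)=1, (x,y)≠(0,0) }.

translate: b→-3 (≡5 mod 8), so (4,5,3)→(4,-3,2)
flip: (4,-3,2)→(2,3,4)
translate: b→-1 (≡3 mod 4), so (2,3,4)→(2,-1,3)
reduced (well bottom): (2,-1,3) with a≤c, −a<b≤a
well minimum |f| = |-2| = 2 (negative-definite)

2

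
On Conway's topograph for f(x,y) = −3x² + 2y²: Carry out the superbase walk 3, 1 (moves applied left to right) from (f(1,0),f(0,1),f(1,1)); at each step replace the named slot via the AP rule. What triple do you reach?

start (-3,2,-1) = (f(1,0),f(0,1),f(1,1))
replace slot 3: 2·((-3)+2) − (-1) = -1 → (-3,2,-1)
replace slot 1: 2·(2+(-1)) − (-3) = 5 → (5,2,-1)

5,2,-1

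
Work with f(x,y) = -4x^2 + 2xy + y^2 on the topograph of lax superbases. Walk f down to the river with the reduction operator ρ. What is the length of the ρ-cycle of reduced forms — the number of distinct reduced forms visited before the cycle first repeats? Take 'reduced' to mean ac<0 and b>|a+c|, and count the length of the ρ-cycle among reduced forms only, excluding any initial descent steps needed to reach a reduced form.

D = 20, ⌊√D⌋ = 4
descent: ρ → (1,4,-1)  [lands on river]
river: ρ → (-1,4,1)
ρ-cycle length = 2 (tail of 1 descent step not counted)

2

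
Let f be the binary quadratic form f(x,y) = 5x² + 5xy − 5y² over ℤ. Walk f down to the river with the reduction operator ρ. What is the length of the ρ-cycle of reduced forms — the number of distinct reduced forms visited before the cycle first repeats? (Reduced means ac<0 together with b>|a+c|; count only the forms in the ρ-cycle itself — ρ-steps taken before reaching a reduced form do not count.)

D = 125, ⌊√D⌋ = 11
river: ρ → (-5,5,5)
river: ρ → (5,5,-5)
ρ-cycle length = 2 (tail of 0 descent steps not counted)

2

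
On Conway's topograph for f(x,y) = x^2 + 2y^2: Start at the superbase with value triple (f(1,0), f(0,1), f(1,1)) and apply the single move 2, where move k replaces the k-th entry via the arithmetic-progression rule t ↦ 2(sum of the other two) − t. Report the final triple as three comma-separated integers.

start (1,2,3) = (f(1,0),f(0,1),f(1,1))
replace slot 2: 2·(1+3) − 2 = 6 → (1,6,3)

1,6,3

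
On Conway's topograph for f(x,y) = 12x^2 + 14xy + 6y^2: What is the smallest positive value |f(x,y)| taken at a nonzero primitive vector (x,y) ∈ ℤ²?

translate: b→-10 (≡14 mod 24), so (12,14,6)→(12,-10,4)
flip: (12,-10,4)→(4,10,12)
translate: b→2 (≡10 mod 8), so (4,10,12)→(4,2,6)
reduced (well bottom): (4,2,6) with a≤c, −a<b≤a
well minimum = a = 4

4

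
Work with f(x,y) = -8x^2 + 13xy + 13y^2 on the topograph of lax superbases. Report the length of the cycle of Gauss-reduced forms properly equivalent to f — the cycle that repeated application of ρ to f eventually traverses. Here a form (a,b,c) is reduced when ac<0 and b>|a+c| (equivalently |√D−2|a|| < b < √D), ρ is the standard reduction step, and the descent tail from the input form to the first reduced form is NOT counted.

D = 585, ⌊√D⌋ = 24
river: ρ → (13,13,-8)
river: ρ → (-8,19,7)
river: ρ → (7,23,-2)
river: ρ → (-2,21,18)
river: ρ → (18,15,-5)
river: ρ → (-5,15,18)
river: ρ → (18,21,-2)
river: ρ → (-2,23,7)
river: ρ → (7,19,-8)
river: ρ → (-8,13,13)
ρ-cycle length = 10 (tail of 0 descent steps not counted)

10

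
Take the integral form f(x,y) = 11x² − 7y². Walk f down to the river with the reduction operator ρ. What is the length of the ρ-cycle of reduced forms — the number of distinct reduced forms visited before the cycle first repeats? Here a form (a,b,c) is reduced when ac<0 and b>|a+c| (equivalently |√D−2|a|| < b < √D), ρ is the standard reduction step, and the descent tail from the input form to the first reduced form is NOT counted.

D = 308, ⌊√D⌋ = 17
descent: ρ → (-7,14,4)  [lands on river]
river: ρ → (4,10,-13)
river: ρ → (-13,16,1)
river: ρ → (1,16,-13)
river: ρ → (-13,10,4)
river: ρ → (4,14,-7)
ρ-cycle length = 6 (tail of 1 descent step not counted)

6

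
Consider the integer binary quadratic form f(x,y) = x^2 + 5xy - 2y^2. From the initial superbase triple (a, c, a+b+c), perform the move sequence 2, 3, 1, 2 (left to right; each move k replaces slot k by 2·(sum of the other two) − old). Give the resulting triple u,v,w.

start (1,-2,4) = (f(1,0),f(0,1),f(1,1))
replace slot 2: 2·(1+4) − (-2) = 12 → (1,12,4)
replace slot 3: 2·(1+12) − 4 = 22 → (1,12,22)
replace slot 1: 2·(12+22) − 1 = 67 → (67,12,22)
replace slot 2: 2·(67+22) − 12 = 166 → (67,166,22)

67,166,22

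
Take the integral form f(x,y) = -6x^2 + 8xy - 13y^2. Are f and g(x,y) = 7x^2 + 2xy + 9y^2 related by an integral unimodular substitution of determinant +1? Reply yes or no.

D₁ = -248, D₂ = -248
f is negative-definite; reduce −f:
−f: translate: b→4 (≡-8 mod 12), so (6,-8,13)→(6,4,11)
−f: reduced (well bottom): (6,4,11) with a≤c, −a<b≤a
flip sign back: reduced form of f is (-6,-4,-11)
g: reduced (well bottom): (7,2,9) with a≤c, −a<b≤a
reduced forms (-6, -4, -11) vs (7, 2, 9) ⇒ inequivalent

no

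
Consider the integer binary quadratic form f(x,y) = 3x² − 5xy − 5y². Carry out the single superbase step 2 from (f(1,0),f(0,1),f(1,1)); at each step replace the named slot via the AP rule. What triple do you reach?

start (3,-5,-7) = (f(1,0),f(0,1),f(1,1))
replace slot 2: 2·(3+(-7)) − (-5) = -3 → (3,-3,-7)

3,-3,-7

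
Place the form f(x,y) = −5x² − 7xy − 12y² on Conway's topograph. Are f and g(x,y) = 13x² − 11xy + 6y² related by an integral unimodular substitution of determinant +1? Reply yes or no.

D₁ = -191, D₂ = -191
f is negative-definite; reduce −f:
−f: translate: b→-3 (≡7 mod 10), so (5,7,12)→(5,-3,10)
−f: reduced (well bottom): (5,-3,10) with a≤c, −a<b≤a
flip sign back: reduced form of f is (-5,3,-10)
g: flip: (13,-11,6)→(6,11,13)
g: translate: b→-1 (≡11 mod 12), so (6,11,13)→(6,-1,8)
g: reduced (well bottom): (6,-1,8) with a≤c, −a<b≤a
reduced forms (-5, 3, -10) vs (6, -1, 8) ⇒ inequivalent

no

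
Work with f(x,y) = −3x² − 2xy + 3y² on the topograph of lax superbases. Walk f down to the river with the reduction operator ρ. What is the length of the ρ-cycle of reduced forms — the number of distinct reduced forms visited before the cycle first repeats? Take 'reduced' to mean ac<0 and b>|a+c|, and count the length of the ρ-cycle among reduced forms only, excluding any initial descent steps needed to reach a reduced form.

D = 40, ⌊√D⌋ = 6
descent: ρ → (3,2,-3)  [lands on river]
river: ρ → (-3,4,2)
river: ρ → (2,4,-3)
river: ρ → (-3,2,3)
river: ρ → (3,4,-2)
river: ρ → (-2,4,3)
ρ-cycle length = 6 (tail of 1 descent step not counted)

6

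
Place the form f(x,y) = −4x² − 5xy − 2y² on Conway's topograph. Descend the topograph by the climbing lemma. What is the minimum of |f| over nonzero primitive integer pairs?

translate: b→-3 (≡5 mod 8), so (4,5,2)→(4,-3,1)
flip: (4,-3,1)→(1,3,4)
translate: b→1 (≡3 mod 2), so (1,3,4)→(1,1,2)
reduced (well bottom): (1,1,2) with a≤c, −a<b≤a
well minimum |f| = |-1| = 1 (negative-definite)

1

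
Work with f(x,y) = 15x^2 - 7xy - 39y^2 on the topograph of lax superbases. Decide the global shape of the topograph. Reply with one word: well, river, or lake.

D = b²−4ac = (-7)² − 4·15·(-39) = 2389
D > 0 non-square ⇒ indefinite ⇒ periodic river

river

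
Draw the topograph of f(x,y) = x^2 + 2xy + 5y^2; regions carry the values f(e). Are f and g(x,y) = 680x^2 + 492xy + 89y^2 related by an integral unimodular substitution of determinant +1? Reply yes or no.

D₁ = -16, D₂ = -16
f: translate: b→0 (≡2 mod 2), so (1,2,5)→(1,0,4)
f: reduced (well bottom): (1,0,4) with a≤c, −a<b≤a
g: flip: (680,492,89)→(89,-492,680)
g: translate: b→42 (≡-492 mod 178), so (89,-492,680)→(89,42,5)
g: flip: (89,42,5)→(5,-42,89)
g: translate: b→-2 (≡-42 mod 10), so (5,-42,89)→(5,-2,1)
g: flip: (5,-2,1)→(1,2,5)
g: translate: b→0 (≡2 mod 2), so (1,2,5)→(1,0,4)
g: reduced (well bottom): (1,0,4) with a≤c, −a<b≤a
reduced forms (1, 0, 4) vs (1, 0, 4) ⇒ equivalent

yes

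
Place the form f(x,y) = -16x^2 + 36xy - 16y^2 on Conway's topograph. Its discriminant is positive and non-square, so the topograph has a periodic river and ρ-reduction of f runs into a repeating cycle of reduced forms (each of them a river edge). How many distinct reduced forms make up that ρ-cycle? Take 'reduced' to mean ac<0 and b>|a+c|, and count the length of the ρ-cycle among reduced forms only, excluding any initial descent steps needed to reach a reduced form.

D = 272, ⌊√D⌋ = 16
descent: ρ → (-16,-4,4)
descent: ρ → (4,12,-8)  [lands on river]
river: ρ → (-8,4,8)
river: ρ → (8,12,-4)
river: ρ → (-4,12,8)
river: ρ → (8,4,-8)
river: ρ → (-8,12,4)
ρ-cycle length = 6 (tail of 2 descent steps not counted)

6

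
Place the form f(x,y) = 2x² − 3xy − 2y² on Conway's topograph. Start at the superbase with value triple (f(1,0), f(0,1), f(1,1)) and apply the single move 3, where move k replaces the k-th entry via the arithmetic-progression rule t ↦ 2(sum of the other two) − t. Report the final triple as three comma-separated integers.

start (2,-2,-3) = (f(1,0),f(0,1),f(1,1))
replace slot 3: 2·(2+(-2)) − (-3) = 3 → (2,-2,3)

2,-2,3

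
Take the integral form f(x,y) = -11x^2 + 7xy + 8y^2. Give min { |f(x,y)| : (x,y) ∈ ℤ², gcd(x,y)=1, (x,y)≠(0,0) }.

river: ρ → (8,9,-10)
river: ρ → (-10,11,7)
river: ρ → (7,17,-4)
river: ρ → (-4,15,11)
river: ρ → (11,7,-8)
river: ρ → (-8,9,10)
river: ρ → (10,11,-7)
river: ρ → (-7,17,4)
river: ρ → (4,15,-11)
river: ρ → (-11,7,8)
closes: descent 0, river 10
min |a| on river = 4

4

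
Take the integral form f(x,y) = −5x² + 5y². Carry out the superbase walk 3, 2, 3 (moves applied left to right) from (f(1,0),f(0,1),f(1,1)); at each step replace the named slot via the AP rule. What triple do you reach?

start (-5,5,0) = (f(1,0),f(0,1),f(1,1))
replace slot 3: 2·((-5)+5) − 0 = 0 → (-5,5,0)
replace slot 2: 2·((-5)+0) − 5 = -15 → (-5,-15,0)
replace slot 3: 2·((-5)+(-15)) − 0 = -40 → (-5,-15,-40)

-5,-15,-40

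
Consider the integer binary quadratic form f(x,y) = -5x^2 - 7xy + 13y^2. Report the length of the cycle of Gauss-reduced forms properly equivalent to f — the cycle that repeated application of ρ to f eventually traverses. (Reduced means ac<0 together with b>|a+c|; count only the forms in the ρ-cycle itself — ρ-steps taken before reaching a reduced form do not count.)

D = 309, ⌊√D⌋ = 17
descent: ρ → (13,7,-5)
descent: ρ → (-5,13,7)  [lands on river]
river: ρ → (7,15,-3)
river: ρ → (-3,15,7)
river: ρ → (7,13,-5)
river: ρ → (-5,17,1)
river: ρ → (1,17,-5)
ρ-cycle length = 6 (tail of 2 descent steps not counted)

6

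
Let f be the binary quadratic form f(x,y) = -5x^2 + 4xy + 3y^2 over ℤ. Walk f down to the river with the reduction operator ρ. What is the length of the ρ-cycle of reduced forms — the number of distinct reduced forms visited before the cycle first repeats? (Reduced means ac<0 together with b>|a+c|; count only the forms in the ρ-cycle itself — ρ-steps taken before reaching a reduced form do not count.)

D = 76, ⌊√D⌋ = 8
river: ρ → (3,8,-1)
river: ρ → (-1,8,3)
river: ρ → (3,4,-5)
river: ρ → (-5,6,2)
river: ρ → (2,6,-5)
river: ρ → (-5,4,3)
ρ-cycle length = 6 (tail of 0 descent steps not counted)

6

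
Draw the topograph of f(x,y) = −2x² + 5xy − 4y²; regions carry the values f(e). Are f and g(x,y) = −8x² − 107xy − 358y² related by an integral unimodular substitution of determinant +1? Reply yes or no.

D₁ = -7, D₂ = -7
f is negative-definite; reduce −f:
−f: translate: b→-1 (≡-5 mod 4), so (2,-5,4)→(2,-1,1)
−f: flip: (2,-1,1)→(1,1,2)
−f: reduced (well bottom): (1,1,2) with a≤c, −a<b≤a
flip sign back: reduced form of f is (-1,-1,-2)
g is negative-definite; reduce −g:
−g: translate: b→-5 (≡107 mod 16), so (8,107,358)→(8,-5,1)
−g: flip: (8,-5,1)→(1,5,8)
−g: translate: b→1 (≡5 mod 2), so (1,5,8)→(1,1,2)
−g: reduced (well bottom): (1,1,2) with a≤c, −a<b≤a
flip sign back: reduced form of g is (-1,-1,-2)
reduced forms (-1, -1, -2) vs (-1, -1, -2) ⇒ equivalent

yes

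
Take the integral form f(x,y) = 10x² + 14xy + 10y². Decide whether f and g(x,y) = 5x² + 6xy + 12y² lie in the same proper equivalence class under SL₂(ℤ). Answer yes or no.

D₁ = -204, D₂ = -204
f: translate: b→-6 (≡14 mod 20), so (10,14,10)→(10,-6,6)
f: flip: (10,-6,6)→(6,6,10)
f: reduced (well bottom): (6,6,10) with a≤c, −a<b≤a
g: translate: b→-4 (≡6 mod 10), so (5,6,12)→(5,-4,11)
g: reduced (well bottom): (5,-4,11) with a≤c, −a<b≤a
reduced forms (6, 6, 10) vs (5, -4, 11) ⇒ inequivalent

no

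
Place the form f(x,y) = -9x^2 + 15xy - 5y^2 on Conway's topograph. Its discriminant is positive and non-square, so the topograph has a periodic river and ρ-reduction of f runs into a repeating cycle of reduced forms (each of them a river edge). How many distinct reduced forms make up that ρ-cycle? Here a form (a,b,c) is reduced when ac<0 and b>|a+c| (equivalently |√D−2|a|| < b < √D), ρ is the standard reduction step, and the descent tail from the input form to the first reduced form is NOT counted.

D = 45, ⌊√D⌋ = 6
descent: ρ → (-5,5,1)  [lands on river]
river: ρ → (1,5,-5)
ρ-cycle length = 2 (tail of 1 descent step not counted)

2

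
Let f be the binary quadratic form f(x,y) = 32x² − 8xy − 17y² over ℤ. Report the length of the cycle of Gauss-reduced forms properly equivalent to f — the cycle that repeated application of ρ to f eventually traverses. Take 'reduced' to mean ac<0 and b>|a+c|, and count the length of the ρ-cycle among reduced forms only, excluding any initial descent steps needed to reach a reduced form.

D = 2240, ⌊√D⌋ = 47
descent: ρ → (-17,42,7)  [lands on river]
river: ρ → (7,42,-17)
river: ρ → (-17,26,23)
river: ρ → (23,20,-20)
river: ρ → (-20,20,23)
river: ρ → (23,26,-17)
ρ-cycle length = 6 (tail of 1 descent step not counted)

6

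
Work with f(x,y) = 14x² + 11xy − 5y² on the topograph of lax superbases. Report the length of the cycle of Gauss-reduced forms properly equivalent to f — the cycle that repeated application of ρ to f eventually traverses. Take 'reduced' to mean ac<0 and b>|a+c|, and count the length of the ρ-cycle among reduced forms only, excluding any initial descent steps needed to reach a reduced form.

D = 401, ⌊√D⌋ = 20
river: ρ → (-5,19,2)
river: ρ → (2,17,-14)
river: ρ → (-14,11,5)
river: ρ → (5,19,-2)
river: ρ → (-2,17,14)
river: ρ → (14,11,-5)
ρ-cycle length = 6 (tail of 0 descent steps not counted)

6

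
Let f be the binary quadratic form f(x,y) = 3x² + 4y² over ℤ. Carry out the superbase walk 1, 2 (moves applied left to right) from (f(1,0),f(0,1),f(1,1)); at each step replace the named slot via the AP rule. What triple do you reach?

start (3,4,7) = (f(1,0),f(0,1),f(1,1))
replace slot 1: 2·(4+7) − 3 = 19 → (19,4,7)
replace slot 2: 2·(19+7) − 4 = 48 → (19,48,7)

19,48,7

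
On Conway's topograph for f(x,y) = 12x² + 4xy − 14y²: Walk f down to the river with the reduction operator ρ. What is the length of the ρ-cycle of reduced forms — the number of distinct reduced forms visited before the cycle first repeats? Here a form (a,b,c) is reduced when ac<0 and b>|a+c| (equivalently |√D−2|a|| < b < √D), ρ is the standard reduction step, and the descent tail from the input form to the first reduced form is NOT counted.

D = 688, ⌊√D⌋ = 26
river: ρ → (-14,24,2)
river: ρ → (2,24,-14)
river: ρ → (-14,4,12)
river: ρ → (12,20,-6)
river: ρ → (-6,16,18)
river: ρ → (18,20,-4)
river: ρ → (-4,20,18)
river: ρ → (18,16,-6)
river: ρ → (-6,20,12)
river: ρ → (12,4,-14)
ρ-cycle length = 10 (tail of 0 descent steps not counted)

10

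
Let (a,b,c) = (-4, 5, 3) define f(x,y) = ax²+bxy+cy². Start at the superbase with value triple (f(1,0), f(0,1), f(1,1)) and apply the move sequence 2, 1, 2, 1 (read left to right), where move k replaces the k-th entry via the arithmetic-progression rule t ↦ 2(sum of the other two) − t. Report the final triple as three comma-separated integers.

start (-4,3,4) = (f(1,0),f(0,1),f(1,1))
replace slot 2: 2·((-4)+4) − 3 = -3 → (-4,-3,4)
replace slot 1: 2·((-3)+4) − (-4) = 6 → (6,-3,4)
replace slot 2: 2·(6+4) − (-3) = 23 → (6,23,4)
replace slot 1: 2·(23+4) − 6 = 48 → (48,23,4)

48,23,4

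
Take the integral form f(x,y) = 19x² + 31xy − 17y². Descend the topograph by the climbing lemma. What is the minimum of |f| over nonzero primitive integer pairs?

river: ρ → (-17,37,13)
river: ρ → (13,41,-11)
river: ρ → (-11,47,1)
river: ρ → (1,47,-11)
river: ρ → (-11,41,13)
river: ρ → (13,37,-17)
river: ρ → (-17,31,19)
river: ρ → (19,45,-3)
river: ρ → (-3,45,19)
river: ρ → (19,31,-17)
closes: descent 0, river 10
min |a| on river = 1

1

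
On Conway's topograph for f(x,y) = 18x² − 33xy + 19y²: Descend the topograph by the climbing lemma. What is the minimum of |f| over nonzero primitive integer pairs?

translate: b→3 (≡-33 mod 36), so (18,-33,19)→(18,3,4)
flip: (18,3,4)→(4,-3,18)
reduced (well bottom): (4,-3,18) with a≤c, −a<b≤a
well minimum = a = 4

4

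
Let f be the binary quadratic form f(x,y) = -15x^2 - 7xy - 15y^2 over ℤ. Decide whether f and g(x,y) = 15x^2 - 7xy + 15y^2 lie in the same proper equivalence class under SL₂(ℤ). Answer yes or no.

D₁ = -851, D₂ = -851
f is negative-definite; reduce −f:
−f: reduced (well bottom): (15,7,15) with a≤c, −a<b≤a
flip sign back: reduced form of f is (-15,-7,-15)
g: flip: (15,-7,15)→(15,7,15)
g: reduced (well bottom): (15,7,15) with a≤c, −a<b≤a
reduced forms (-15, -7, -15) vs (15, 7, 15) ⇒ inequivalent

no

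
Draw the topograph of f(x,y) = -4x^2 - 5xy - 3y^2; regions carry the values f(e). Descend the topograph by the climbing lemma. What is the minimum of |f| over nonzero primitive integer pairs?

translate: b→-3 (≡5 mod 8), so (4,5,3)→(4,-3,2)
flip: (4,-3,2)→(2,3,4)
translate: b→-1 (≡3 mod 4), so (2,3,4)→(2,-1,3)
reduced (well bottom): (2,-1,3) with a≤c, −a<b≤a
well minimum |f| = |-2| = 2 (negative-definite)

2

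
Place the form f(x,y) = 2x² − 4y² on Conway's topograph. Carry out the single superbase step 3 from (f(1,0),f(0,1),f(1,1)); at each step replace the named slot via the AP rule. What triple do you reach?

start (2,-4,-2) = (f(1,0),f(0,1),f(1,1))
replace slot 3: 2·(2+(-4)) − (-2) = -2 → (2,-4,-2)

2,-4,-2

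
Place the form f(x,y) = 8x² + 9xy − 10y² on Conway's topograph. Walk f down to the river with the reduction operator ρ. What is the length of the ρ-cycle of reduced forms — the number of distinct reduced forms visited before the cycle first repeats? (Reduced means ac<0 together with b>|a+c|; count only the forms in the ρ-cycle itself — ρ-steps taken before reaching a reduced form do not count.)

D = 401, ⌊√D⌋ = 20
river: ρ → (-10,11,7)
river: ρ → (7,17,-4)
river: ρ → (-4,15,11)
river: ρ → (11,7,-8)
river: ρ → (-8,9,10)
river: ρ → (10,11,-7)
river: ρ → (-7,17,4)
river: ρ → (4,15,-11)
river: ρ → (-11,7,8)
river: ρ → (8,9,-10)
ρ-cycle length = 10 (tail of 0 descent steps not counted)

10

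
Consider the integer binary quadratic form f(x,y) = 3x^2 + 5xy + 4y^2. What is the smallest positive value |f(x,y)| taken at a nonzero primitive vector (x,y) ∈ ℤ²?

translate: b→-1 (≡5 mod 6), so (3,5,4)→(3,-1,2)
flip: (3,-1,2)→(2,1,3)
reduced (well bottom): (2,1,3) with a≤c, −a<b≤a
well minimum = a = 2

2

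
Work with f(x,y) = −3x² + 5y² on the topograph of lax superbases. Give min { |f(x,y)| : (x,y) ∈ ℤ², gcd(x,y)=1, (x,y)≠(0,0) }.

descent: ρ → (5,0,-3)
descent: ρ → (-3,6,2)  [lands on river]
river: ρ → (2,6,-3)
closes: descent 2, river 2
min |a| on river = 2

2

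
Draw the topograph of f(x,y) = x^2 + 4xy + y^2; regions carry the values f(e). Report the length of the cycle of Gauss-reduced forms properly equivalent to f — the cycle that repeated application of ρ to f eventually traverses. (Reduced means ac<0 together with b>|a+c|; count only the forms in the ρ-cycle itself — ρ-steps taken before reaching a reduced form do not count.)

D = 12, ⌊√D⌋ = 3
descent: ρ → (1,2,-2)  [lands on river]
river: ρ → (-2,2,1)
ρ-cycle length = 2 (tail of 1 descent step not counted)

2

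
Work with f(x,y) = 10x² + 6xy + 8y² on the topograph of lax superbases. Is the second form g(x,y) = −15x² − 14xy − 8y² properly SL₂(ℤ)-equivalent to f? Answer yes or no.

D₁ = -284, D₂ = -284
f: flip: (10,6,8)→(8,-6,10)
f: reduced (well bottom): (8,-6,10) with a≤c, −a<b≤a
g is negative-definite; reduce −g:
−g: flip: (15,14,8)→(8,-14,15)
−g: translate: b→2 (≡-14 mod 16), so (8,-14,15)→(8,2,9)
−g: reduced (well bottom): (8,2,9) with a≤c, −a<b≤a
flip sign back: reduced form of g is (-8,-2,-9)
reduced forms (8, -6, 10) vs (-8, -2, -9) ⇒ inequivalent

no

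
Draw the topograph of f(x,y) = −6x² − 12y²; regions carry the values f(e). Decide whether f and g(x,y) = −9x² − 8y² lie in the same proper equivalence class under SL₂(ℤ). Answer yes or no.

D₁ = -288, D₂ = -288
f is negative-definite; reduce −f:
−f: reduced (well bottom): (6,0,12) with a≤c, −a<b≤a
flip sign back: reduced form of f is (-6,0,-12)
g is negative-definite; reduce −g:
−g: flip: (9,0,8)→(8,0,9)
−g: reduced (well bottom): (8,0,9) with a≤c, −a<b≤a
flip sign back: reduced form of g is (-8,0,-9)
reduced forms (-6, 0, -12) vs (-8, 0, -9) ⇒ inequivalent

no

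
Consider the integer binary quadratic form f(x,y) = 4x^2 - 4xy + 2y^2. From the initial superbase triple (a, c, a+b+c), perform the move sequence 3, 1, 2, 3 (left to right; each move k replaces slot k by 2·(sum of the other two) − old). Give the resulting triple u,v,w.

start (4,2,2) = (f(1,0),f(0,1),f(1,1))
replace slot 3: 2·(4+2) − 2 = 10 → (4,2,10)
replace slot 1: 2·(2+10) − 4 = 20 → (20,2,10)
replace slot 2: 2·(20+10) − 2 = 58 → (20,58,10)
replace slot 3: 2·(20+58) − 10 = 146 → (20,58,146)

20,58,146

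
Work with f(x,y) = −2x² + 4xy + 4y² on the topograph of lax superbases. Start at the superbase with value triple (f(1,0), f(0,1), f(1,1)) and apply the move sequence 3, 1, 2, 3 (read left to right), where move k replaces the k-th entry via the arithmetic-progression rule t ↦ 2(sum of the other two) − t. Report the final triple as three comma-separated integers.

start (-2,4,6) = (f(1,0),f(0,1),f(1,1))
replace slot 3: 2·((-2)+4) − 6 = -2 → (-2,4,-2)
replace slot 1: 2·(4+(-2)) − (-2) = 6 → (6,4,-2)
replace slot 2: 2·(6+(-2)) − 4 = 4 → (6,4,-2)
replace slot 3: 2·(6+4) − (-2) = 22 → (6,4,22)

6,4,22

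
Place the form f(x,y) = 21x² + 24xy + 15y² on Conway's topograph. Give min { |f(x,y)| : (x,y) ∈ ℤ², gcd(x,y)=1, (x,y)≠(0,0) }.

translate: b→-18 (≡24 mod 42), so (21,24,15)→(21,-18,12)
flip: (21,-18,12)→(12,18,21)
translate: b→-6 (≡18 mod 24), so (12,18,21)→(12,-6,15)
reduced (well bottom): (12,-6,15) with a≤c, −a<b≤a
well minimum = a = 12

12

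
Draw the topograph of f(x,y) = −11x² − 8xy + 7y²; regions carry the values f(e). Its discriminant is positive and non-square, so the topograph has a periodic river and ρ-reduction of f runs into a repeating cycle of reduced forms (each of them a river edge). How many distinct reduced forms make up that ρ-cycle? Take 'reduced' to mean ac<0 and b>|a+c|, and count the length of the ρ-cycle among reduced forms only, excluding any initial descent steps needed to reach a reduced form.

D = 372, ⌊√D⌋ = 19
descent: ρ → (7,8,-11)  [lands on river]
river: ρ → (-11,14,4)
river: ρ → (4,18,-3)
river: ρ → (-3,18,4)
river: ρ → (4,14,-11)
river: ρ → (-11,8,7)
river: ρ → (7,6,-12)
river: ρ → (-12,18,1)
river: ρ → (1,18,-12)
river: ρ → (-12,6,7)
ρ-cycle length = 10 (tail of 1 descent step not counted)

10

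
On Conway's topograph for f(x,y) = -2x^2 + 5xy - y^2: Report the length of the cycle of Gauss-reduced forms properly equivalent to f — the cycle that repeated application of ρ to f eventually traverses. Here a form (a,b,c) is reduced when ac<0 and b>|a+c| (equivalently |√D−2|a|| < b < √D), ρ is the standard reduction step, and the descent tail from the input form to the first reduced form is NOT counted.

D = 17, ⌊√D⌋ = 4
descent: ρ → (-1,3,2)  [lands on river]
river: ρ → (2,1,-2)
river: ρ → (-2,3,1)
river: ρ → (1,3,-2)
river: ρ → (-2,1,2)
river: ρ → (2,3,-1)
ρ-cycle length = 6 (tail of 1 descent step not counted)

6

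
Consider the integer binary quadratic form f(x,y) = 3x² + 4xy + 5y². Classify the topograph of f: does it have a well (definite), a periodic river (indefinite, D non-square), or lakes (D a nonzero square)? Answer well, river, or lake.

D = b²−4ac = 4² − 4·3·5 = -44
D < 0 ⇒ definite ⇒ every region one sign ⇒ single well

well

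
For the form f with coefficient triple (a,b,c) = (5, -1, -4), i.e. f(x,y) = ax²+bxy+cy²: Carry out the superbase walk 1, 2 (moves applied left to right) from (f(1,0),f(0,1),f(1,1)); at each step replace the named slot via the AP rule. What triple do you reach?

start (5,-4,0) = (f(1,0),f(0,1),f(1,1))
replace slot 1: 2·((-4)+0) − 5 = -13 → (-13,-4,0)
replace slot 2: 2·((-13)+0) − (-4) = -22 → (-13,-22,0)

-13,-22,0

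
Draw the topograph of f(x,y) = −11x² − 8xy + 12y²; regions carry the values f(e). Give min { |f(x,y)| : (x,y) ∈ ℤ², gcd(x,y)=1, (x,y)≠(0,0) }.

descent: ρ → (12,8,-11)  [lands on river]
river: ρ → (-11,14,9)
river: ρ → (9,22,-3)
river: ρ → (-3,20,16)
river: ρ → (16,12,-7)
river: ρ → (-7,16,12)
closes: descent 1, river 6
min |a| on river = 3

3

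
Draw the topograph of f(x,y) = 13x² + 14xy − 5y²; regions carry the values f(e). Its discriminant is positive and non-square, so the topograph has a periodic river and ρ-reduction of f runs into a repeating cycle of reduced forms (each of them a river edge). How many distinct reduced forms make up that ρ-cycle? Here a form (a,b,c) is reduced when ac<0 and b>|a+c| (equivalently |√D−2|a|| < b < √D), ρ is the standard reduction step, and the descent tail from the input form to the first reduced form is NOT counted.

D = 456, ⌊√D⌋ = 21
river: ρ → (-5,16,10)
river: ρ → (10,4,-11)
river: ρ → (-11,18,3)
river: ρ → (3,18,-11)
river: ρ → (-11,4,10)
river: ρ → (10,16,-5)
river: ρ → (-5,14,13)
river: ρ → (13,12,-6)
river: ρ → (-6,12,13)
river: ρ → (13,14,-5)
ρ-cycle length = 10 (tail of 0 descent steps not counted)

10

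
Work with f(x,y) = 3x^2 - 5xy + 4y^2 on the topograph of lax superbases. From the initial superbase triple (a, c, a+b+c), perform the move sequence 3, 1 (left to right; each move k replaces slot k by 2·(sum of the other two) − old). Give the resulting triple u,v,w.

start (3,4,2) = (f(1,0),f(0,1),f(1,1))
replace slot 3: 2·(3+4) − 2 = 12 → (3,4,12)
replace slot 1: 2·(4+12) − 3 = 29 → (29,4,12)

29,4,12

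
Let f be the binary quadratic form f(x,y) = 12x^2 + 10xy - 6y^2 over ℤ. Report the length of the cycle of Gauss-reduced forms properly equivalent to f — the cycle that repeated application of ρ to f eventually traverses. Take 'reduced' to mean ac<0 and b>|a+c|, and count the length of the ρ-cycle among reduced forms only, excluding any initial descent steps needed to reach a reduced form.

D = 388, ⌊√D⌋ = 19
river: ρ → (-6,14,8)
river: ρ → (8,18,-2)
river: ρ → (-2,18,8)
river: ρ → (8,14,-6)
river: ρ → (-6,10,12)
river: ρ → (12,14,-4)
river: ρ → (-4,18,4)
river: ρ → (4,14,-12)
river: ρ → (-12,10,6)
river: ρ → (6,14,-8)
river: ρ → (-8,18,2)
river: ρ → (2,18,-8)
river: ρ → (-8,14,6)
river: ρ → (6,10,-12)
river: ρ → (-12,14,4)
river: ρ → (4,18,-4)
river: ρ → (-4,14,12)
river: ρ → (12,10,-6)
ρ-cycle length = 18 (tail of 0 descent steps not counted)

18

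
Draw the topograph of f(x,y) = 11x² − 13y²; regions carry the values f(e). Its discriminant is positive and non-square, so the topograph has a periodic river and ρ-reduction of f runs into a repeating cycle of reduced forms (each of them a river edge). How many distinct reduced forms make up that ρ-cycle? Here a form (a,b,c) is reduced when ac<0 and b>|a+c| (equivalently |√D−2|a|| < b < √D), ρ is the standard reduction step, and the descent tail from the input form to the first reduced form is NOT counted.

D = 572, ⌊√D⌋ = 23
descent: ρ → (-13,0,11)
descent: ρ → (11,22,-2)  [lands on river]
river: ρ → (-2,22,11)
ρ-cycle length = 2 (tail of 2 descent steps not counted)

2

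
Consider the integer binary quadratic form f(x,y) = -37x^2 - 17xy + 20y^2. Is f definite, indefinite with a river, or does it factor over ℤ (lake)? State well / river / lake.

D = b²−4ac = (-17)² − 4·(-37)·20 = 3249
D = 57² is a perfect square ⇒ form factors over ℤ ⇒ lakes

lake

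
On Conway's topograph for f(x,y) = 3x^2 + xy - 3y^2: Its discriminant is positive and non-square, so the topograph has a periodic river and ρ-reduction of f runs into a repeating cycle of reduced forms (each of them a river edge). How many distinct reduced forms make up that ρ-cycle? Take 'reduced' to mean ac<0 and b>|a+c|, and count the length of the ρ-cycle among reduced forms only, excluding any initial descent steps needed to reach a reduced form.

D = 37, ⌊√D⌋ = 6
river: ρ → (-3,5,1)
river: ρ → (1,5,-3)
river: ρ → (-3,1,3)
river: ρ → (3,5,-1)
river: ρ → (-1,5,3)
river: ρ → (3,1,-3)
ρ-cycle length = 6 (tail of 0 descent steps not counted)

6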